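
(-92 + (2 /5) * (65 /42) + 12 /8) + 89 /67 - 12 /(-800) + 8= -22663279/281400 = -80.54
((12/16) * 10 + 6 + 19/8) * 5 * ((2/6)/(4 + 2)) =635/144 = 4.41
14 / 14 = 1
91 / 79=1.15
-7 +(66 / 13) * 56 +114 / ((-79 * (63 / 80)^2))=373622185/1358721 = 274.98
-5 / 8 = -0.62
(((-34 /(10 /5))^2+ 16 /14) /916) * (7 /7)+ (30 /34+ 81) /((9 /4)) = 12004253/327012 = 36.71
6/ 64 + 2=67/32 = 2.09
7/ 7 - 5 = -4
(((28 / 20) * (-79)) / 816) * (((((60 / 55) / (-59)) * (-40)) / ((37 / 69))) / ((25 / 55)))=-76314/185555 = -0.41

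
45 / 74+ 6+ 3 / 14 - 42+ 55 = 5134/259 = 19.82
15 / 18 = 5/6 = 0.83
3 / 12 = 1/4 = 0.25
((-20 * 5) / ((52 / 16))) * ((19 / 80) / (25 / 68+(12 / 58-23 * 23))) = 1972/142597 = 0.01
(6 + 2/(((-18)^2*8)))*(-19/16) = -147763/20736 = -7.13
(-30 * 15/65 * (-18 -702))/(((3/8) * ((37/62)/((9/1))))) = 96422400/481 = 200462.37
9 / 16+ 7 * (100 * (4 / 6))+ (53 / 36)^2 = 304169/648 = 469.40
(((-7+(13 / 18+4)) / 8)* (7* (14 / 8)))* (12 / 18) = -2009/864 = -2.33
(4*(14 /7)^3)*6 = 192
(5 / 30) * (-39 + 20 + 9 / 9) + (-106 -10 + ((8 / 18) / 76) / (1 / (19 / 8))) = -8567/72 = -118.99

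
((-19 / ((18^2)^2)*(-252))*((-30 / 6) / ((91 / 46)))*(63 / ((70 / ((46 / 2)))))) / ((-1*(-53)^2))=10051/11831508 = 0.00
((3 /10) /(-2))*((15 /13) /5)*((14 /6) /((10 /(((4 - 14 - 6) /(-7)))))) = -6/325 = -0.02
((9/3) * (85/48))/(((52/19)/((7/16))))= 11305/13312 = 0.85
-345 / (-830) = 69/166 = 0.42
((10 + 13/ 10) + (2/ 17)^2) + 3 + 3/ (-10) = 4050/289 = 14.01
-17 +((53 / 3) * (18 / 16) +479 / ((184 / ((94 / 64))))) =39441/5888 = 6.70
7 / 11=0.64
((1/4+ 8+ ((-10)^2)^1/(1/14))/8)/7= 5633/224 = 25.15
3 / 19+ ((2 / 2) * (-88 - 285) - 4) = -7160/19 = -376.84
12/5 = 2.40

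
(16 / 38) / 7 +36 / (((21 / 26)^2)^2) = 34754872/410571 = 84.65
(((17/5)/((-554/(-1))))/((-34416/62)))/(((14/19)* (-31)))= 323/667326240 = 0.00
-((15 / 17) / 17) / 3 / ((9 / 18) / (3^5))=-8.41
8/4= 2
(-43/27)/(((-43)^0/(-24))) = 344/9 = 38.22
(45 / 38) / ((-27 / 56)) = -140/57 = -2.46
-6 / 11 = -0.55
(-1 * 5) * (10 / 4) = -25/2 = -12.50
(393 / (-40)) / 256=-393/10240 = -0.04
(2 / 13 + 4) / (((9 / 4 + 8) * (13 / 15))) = 3240/6929 = 0.47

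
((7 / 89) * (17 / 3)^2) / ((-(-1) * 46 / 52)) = 52598/18423 = 2.86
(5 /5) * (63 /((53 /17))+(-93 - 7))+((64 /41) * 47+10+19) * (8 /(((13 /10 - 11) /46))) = -835401613/210781 = -3963.36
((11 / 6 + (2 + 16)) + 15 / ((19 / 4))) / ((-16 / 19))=-2621/96 = -27.30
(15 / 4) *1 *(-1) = -15/4 = -3.75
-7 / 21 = -1/3 = -0.33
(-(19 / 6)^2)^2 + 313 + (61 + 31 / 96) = 1230887/2592 = 474.88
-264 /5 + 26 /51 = -13334/255 = -52.29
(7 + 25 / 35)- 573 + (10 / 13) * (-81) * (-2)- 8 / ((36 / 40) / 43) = -673949/819 = -822.89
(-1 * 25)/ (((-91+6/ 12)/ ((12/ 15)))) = 40/181 = 0.22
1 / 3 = 0.33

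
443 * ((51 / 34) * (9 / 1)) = 11961/2 = 5980.50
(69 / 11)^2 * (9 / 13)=42849/1573 = 27.24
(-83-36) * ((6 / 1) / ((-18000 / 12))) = 119/250 = 0.48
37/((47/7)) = 259/47 = 5.51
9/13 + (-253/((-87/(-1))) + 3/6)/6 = 3949/13572 = 0.29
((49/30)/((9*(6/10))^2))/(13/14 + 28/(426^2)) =1729063/28668897 = 0.06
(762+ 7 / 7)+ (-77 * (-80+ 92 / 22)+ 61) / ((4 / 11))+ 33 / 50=16985.91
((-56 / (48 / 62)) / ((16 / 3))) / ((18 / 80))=-1085/18 = -60.28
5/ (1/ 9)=45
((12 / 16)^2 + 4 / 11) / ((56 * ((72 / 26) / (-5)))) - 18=-6397283/354816 = -18.03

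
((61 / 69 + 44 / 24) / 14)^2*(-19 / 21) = -296875/8709456 = -0.03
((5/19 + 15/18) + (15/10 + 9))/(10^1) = 661/570 = 1.16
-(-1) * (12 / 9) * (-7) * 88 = -2464/3 = -821.33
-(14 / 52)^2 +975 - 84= 602267/676 = 890.93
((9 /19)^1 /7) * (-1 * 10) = -90/133 = -0.68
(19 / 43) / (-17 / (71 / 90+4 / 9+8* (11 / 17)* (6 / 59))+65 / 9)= -9054621/49964065 = -0.18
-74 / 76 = -37/38 = -0.97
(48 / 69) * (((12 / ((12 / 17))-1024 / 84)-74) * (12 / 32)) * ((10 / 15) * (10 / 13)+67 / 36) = -1614283/37674 = -42.85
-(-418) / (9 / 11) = 4598/9 = 510.89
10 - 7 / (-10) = 107/10 = 10.70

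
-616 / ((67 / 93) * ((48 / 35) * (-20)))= 16709/536 = 31.17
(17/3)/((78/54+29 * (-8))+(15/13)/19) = -12597/512390 = -0.02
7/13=0.54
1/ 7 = 0.14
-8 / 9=-0.89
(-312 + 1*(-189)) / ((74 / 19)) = -9519/74 = -128.64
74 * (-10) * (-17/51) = 740/3 = 246.67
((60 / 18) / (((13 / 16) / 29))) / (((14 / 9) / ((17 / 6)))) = 19720/91 = 216.70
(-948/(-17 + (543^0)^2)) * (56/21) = 158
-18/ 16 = -9/8 = -1.12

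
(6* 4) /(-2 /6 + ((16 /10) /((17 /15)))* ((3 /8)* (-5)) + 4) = 23.54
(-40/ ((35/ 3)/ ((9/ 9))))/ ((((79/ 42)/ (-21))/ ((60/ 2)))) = 90720/79 = 1148.35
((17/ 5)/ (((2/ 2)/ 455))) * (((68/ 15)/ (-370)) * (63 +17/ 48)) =-1200.83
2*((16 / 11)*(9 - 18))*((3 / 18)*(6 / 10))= -2.62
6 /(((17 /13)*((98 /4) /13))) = 2028/833 = 2.43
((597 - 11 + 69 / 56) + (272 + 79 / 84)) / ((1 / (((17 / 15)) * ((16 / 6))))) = 2599.63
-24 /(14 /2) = -24/7 = -3.43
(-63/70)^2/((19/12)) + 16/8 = 2.51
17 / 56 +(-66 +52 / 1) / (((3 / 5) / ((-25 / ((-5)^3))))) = -733/168 = -4.36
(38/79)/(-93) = -38/7347 = -0.01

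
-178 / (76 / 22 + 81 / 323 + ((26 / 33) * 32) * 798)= -632434/71496941 = -0.01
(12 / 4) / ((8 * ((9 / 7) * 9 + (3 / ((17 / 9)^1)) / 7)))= 119/3744 = 0.03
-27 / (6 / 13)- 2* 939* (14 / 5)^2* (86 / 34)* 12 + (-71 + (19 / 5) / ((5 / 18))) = -379965263/850 = -447017.96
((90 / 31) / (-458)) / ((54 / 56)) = -140/21297 = -0.01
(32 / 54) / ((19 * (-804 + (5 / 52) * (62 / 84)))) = -11648/300238551 = 0.00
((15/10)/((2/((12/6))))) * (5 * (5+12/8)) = 195/4 = 48.75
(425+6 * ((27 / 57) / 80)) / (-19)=-323027/14440 = -22.37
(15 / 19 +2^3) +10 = 357/19 = 18.79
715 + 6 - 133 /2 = 654.50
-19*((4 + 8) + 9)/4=-399/4 = -99.75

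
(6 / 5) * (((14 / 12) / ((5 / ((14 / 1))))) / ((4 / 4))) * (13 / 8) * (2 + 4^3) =21021/50 = 420.42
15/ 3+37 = 42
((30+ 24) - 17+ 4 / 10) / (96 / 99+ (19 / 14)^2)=1209516/90925 = 13.30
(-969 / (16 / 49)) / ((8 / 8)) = -47481/16 = -2967.56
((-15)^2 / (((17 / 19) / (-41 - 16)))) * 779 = -189822825/17 = -11166048.53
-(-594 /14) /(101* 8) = 297/5656 = 0.05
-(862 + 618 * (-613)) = 377972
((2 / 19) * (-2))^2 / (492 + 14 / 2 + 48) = 16/197467 = 0.00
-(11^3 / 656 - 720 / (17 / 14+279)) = 1390967/2573488 = 0.54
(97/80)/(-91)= -97/7280 = -0.01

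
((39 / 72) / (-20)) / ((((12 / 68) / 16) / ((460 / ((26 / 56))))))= -21896/9 = -2432.89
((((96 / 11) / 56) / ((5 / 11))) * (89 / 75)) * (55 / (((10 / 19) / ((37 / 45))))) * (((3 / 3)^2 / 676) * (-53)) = -36476561/13308750 = -2.74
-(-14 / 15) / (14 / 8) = 8/15 = 0.53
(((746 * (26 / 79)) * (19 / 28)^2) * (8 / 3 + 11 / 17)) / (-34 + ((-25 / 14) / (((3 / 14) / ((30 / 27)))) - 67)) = -204807213/60279212 = -3.40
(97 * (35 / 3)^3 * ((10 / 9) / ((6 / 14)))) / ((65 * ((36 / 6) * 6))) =29112125/170586 = 170.66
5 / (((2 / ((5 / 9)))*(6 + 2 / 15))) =125/552 = 0.23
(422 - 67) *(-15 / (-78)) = 1775/26 = 68.27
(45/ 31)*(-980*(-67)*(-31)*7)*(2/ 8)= -5170725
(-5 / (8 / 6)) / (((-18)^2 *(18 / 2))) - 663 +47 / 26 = -33419369/50544 = -661.19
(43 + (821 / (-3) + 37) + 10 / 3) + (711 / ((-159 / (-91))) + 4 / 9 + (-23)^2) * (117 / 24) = 695540/159 = 4374.47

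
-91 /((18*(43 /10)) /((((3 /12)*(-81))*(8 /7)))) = 1170/43 = 27.21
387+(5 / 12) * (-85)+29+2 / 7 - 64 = 26617/84 = 316.87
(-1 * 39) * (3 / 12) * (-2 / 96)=0.20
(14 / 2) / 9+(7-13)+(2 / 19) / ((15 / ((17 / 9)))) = -13361/2565 = -5.21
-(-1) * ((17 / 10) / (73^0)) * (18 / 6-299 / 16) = -4267/160 = -26.67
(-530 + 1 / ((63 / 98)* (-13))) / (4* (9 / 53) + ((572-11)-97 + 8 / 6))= -410909/361218 = -1.14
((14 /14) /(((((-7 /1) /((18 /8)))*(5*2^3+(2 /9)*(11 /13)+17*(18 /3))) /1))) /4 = -1053/1863232 = 0.00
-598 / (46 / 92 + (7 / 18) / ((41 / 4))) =-441324/397 = -1111.65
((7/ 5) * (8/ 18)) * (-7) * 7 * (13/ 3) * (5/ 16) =-4459/108 = -41.29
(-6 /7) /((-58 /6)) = 18/203 = 0.09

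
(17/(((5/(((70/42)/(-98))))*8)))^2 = 289/5531904 = 0.00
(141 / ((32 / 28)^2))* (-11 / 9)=-25333/192 = -131.94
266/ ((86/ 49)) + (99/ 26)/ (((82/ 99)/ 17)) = 21058775/91676 = 229.71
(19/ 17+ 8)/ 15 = 31/51 = 0.61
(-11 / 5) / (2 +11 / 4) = -0.46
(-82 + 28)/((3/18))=-324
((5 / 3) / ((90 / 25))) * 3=25/18 = 1.39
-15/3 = -5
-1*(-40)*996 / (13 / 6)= 239040/13 = 18387.69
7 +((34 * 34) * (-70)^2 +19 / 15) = 84966124/15 = 5664408.27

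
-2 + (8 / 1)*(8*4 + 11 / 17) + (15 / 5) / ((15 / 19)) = 22353/85 = 262.98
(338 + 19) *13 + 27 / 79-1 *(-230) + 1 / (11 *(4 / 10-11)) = 224358993/46057 = 4871.33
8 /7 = 1.14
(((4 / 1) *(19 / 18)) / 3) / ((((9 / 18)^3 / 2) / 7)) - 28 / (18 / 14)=3668/27 = 135.85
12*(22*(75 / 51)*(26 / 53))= 171600/901 = 190.46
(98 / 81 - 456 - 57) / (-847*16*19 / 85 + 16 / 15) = 3523675/20849184 = 0.17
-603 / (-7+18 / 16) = 4824/47 = 102.64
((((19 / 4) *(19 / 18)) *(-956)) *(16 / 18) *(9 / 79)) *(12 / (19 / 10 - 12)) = 576.71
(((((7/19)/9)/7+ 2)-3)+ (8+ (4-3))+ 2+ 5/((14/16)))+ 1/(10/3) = 191761/11970 = 16.02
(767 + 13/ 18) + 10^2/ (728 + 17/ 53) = 6586699/8578 = 767.86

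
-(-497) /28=71/4 = 17.75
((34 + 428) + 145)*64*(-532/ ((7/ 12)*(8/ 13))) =-57572736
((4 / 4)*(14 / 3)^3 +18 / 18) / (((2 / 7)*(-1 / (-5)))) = 96985/54 = 1796.02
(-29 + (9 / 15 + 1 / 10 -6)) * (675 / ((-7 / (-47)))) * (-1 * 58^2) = 522942210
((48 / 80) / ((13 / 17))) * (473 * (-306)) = -7381638/65 = -113563.66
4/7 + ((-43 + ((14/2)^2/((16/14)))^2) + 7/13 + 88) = 10974603/5824 = 1884.38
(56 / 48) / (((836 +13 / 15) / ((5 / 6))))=175/150636 = 0.00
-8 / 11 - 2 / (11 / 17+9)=-843/902 = -0.93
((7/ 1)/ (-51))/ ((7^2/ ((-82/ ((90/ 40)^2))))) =1312/28917 = 0.05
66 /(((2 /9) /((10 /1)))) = 2970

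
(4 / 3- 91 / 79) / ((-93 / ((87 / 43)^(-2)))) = -79507/166828329 = 0.00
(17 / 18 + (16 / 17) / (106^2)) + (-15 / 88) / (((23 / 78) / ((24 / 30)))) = 104836051/217467162 = 0.48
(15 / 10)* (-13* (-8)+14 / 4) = 645/4 = 161.25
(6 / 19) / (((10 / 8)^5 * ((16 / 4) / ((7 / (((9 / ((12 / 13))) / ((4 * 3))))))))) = 172032/771875 = 0.22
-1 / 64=-0.02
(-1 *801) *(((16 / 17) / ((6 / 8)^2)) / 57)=-22784/969 = -23.51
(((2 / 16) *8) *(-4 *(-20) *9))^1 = 720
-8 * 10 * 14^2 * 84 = -1317120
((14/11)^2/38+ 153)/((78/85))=2300525/13794 = 166.78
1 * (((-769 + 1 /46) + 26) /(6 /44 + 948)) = -375947/479757 = -0.78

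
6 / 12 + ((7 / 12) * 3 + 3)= 21/4 = 5.25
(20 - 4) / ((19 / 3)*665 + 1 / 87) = 87/22901 = 0.00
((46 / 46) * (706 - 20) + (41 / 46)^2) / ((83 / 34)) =281.34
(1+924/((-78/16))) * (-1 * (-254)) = -622554/13 = -47888.77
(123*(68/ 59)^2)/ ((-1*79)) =-568752/274999 = -2.07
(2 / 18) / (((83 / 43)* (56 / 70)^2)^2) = 0.07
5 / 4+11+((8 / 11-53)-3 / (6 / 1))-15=-55.52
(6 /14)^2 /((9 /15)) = 15/49 = 0.31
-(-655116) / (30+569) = 655116/599 = 1093.68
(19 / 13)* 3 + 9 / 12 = 267/52 = 5.13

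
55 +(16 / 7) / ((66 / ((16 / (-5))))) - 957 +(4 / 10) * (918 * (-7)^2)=19739746/1155 = 17090.69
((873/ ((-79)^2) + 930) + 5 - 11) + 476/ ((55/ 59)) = 492487879/343255 = 1434.76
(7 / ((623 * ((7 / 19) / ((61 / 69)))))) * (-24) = -9272/14329 = -0.65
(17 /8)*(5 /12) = 85/96 = 0.89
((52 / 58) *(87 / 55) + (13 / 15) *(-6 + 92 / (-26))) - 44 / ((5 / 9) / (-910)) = 72065.15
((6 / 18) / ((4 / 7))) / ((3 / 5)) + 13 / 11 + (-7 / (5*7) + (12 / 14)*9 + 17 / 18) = 49031/4620 = 10.61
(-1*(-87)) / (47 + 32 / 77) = 2233/1217 = 1.83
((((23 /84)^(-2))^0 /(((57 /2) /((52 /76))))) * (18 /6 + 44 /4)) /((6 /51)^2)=26299/1083 = 24.28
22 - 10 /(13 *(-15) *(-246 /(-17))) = 105551/4797 = 22.00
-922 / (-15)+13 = 1117/15 = 74.47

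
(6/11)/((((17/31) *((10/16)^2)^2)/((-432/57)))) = -109707264/2220625 = -49.40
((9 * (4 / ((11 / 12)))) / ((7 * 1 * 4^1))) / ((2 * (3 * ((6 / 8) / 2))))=0.62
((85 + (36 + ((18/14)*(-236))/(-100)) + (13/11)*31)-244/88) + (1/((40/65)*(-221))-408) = -65478649/261800 = -250.11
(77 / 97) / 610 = 77/59170 = 0.00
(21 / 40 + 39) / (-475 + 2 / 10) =-1581/18992 = -0.08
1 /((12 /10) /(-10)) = -25/3 = -8.33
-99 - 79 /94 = -9385/94 = -99.84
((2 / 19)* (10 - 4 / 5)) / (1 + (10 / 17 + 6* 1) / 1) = 1564/12255 = 0.13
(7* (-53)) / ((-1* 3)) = 371/3 = 123.67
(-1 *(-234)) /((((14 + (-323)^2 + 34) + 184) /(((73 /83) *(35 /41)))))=597870/355821083 = 0.00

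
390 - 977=-587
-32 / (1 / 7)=-224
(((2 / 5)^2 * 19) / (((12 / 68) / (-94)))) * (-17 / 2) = 1032308/75 = 13764.11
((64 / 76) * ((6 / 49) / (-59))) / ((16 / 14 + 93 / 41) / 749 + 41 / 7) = -8774/29427371 = 0.00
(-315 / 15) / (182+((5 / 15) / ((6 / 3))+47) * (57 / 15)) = -630/10837 = -0.06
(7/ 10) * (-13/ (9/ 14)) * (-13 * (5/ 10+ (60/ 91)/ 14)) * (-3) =-302.03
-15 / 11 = -1.36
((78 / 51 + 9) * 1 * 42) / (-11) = -7518/187 = -40.20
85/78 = 1.09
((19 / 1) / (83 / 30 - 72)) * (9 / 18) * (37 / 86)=-10545/178622 = -0.06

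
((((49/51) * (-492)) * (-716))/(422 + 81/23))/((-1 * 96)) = -8.29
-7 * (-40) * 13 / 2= 1820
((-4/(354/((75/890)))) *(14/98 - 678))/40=4745/294056 = 0.02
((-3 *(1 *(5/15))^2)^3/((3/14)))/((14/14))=-0.17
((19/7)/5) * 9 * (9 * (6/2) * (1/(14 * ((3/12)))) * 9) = 83106/245 = 339.21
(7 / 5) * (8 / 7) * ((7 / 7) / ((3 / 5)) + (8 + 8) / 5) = 584/75 = 7.79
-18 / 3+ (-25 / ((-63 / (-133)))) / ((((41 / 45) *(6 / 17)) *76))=-8029/984 = -8.16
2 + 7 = 9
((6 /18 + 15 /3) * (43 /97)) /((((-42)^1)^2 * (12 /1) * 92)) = 43/35419356 = 0.00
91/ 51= 1.78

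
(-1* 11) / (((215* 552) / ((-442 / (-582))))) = -2431/34535880 = 0.00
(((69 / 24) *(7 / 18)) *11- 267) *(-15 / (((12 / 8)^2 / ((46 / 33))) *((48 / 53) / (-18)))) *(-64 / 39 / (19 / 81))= 894185260/2717 = 329107.57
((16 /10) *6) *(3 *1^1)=144/5 = 28.80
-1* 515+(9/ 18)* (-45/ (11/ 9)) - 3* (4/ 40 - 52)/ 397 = -533.02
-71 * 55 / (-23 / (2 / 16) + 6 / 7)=27335/1282 = 21.32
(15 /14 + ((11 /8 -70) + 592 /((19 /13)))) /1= 359099/1064 = 337.50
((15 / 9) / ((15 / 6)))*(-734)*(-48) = 23488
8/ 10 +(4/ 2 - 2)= 4/5 = 0.80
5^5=3125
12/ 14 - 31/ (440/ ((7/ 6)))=14321/18480 = 0.77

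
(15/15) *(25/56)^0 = 1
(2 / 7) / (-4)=-1/14 = -0.07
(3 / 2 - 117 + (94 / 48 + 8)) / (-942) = 2533/22608 = 0.11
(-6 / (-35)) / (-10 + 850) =1/4900 = 0.00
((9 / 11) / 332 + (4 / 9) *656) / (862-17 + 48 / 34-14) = 162909793/465115068 = 0.35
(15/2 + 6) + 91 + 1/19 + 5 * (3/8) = 16177/152 = 106.43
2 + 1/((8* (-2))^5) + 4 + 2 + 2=10485759/1048576 = 10.00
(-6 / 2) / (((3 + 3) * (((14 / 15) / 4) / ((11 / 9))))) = -55/21 = -2.62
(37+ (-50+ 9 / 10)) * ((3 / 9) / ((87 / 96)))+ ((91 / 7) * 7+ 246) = 144659/435 = 332.55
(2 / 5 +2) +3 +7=62/5 = 12.40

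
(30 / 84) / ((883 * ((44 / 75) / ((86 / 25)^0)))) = 375/543928 = 0.00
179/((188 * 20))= 179/3760 = 0.05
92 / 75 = 1.23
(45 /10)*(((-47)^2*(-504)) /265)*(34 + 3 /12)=-171592911/265 = -647520.42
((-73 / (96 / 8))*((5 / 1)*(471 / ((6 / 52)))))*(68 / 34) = -744965/3 = -248321.67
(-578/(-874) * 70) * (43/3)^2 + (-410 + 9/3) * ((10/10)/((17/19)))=605475701/66861 = 9055.74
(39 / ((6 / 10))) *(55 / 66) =325/6 = 54.17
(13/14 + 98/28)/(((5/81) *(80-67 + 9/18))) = 186/35 = 5.31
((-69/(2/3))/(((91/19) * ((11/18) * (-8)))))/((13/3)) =106191/104104 = 1.02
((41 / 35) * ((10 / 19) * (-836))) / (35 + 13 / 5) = -13.71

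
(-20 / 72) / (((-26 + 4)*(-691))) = -5/273636 = 0.00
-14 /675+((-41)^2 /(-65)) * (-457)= 103709113/8775 = 11818.70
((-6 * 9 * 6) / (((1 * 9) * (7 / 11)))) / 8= -7.07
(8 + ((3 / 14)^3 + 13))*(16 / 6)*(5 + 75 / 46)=5861185/15778 = 371.48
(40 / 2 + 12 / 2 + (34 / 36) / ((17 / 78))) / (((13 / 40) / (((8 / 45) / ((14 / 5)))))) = 160/27 = 5.93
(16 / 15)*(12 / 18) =32/45 = 0.71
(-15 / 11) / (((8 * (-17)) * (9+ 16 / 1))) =3/7480 = 0.00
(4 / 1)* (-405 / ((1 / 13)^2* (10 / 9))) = -246402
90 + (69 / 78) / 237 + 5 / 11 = 6131443/67782 = 90.46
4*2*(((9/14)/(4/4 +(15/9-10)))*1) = -54/77 = -0.70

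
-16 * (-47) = 752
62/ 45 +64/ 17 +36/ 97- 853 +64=-58138607/74205 = -783.49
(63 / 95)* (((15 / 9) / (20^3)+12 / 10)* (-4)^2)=120981/9500 = 12.73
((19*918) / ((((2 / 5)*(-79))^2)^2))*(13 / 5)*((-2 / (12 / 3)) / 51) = -277875/623201296 = 0.00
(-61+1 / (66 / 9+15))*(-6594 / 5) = 26929896/335 = 80387.75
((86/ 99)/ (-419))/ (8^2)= -43/1327392 = 0.00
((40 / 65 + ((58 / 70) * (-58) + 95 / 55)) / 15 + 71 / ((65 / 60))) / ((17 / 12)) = 18765996/425425 = 44.11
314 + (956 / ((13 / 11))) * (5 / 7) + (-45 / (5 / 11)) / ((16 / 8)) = 153299/182 = 842.30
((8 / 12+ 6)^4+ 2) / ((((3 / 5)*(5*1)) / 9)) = 160162/27 = 5931.93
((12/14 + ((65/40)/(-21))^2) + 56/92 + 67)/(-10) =-44448623/6491520 = -6.85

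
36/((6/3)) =18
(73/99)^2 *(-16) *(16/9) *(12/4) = -1364224/29403 = -46.40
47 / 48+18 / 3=335/48 = 6.98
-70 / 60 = -7/6 = -1.17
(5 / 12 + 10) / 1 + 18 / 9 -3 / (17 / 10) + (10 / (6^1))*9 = 5233/204 = 25.65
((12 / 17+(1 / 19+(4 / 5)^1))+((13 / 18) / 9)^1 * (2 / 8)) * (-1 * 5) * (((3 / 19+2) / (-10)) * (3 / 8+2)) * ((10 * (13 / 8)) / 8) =880521863/107163648 = 8.22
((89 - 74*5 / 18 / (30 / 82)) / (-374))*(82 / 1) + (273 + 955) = 6163846/5049 = 1220.81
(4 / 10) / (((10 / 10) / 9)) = 18/5 = 3.60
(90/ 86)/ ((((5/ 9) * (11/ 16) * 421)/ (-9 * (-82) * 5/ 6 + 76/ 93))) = 24741072/6173123 = 4.01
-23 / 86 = -0.27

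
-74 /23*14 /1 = -1036/23 = -45.04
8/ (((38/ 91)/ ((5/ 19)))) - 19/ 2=-3219/722 = -4.46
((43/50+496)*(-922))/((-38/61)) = 698610003/950 = 735378.95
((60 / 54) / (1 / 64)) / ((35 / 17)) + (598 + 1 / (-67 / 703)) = 2625661/4221 = 622.05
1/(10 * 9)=1/90 = 0.01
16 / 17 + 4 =84/17 = 4.94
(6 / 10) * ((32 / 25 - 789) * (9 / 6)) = -177237/250 = -708.95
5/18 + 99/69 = 709/414 = 1.71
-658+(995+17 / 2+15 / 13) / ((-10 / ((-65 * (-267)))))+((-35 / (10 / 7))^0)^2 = -1744233.75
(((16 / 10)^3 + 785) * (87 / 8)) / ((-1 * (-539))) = 15921/1000 = 15.92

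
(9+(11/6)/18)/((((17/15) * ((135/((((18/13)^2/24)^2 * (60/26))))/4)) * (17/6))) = 132705/107303677 = 0.00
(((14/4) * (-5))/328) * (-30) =525/328 = 1.60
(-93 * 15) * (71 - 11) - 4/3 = -83701.33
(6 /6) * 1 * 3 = 3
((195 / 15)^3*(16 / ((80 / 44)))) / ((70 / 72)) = 19885.99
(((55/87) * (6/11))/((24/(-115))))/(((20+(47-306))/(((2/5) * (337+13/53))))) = 342585/367343 = 0.93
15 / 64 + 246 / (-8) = -30.52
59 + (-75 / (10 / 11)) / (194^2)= 4440883/75272 = 59.00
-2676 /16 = -669/4 = -167.25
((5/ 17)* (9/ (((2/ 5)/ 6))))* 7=4725/17 = 277.94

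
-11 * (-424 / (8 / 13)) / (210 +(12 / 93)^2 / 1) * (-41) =-298620179/201826 = -1479.59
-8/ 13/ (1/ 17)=-136/13 = -10.46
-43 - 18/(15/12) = -287/5 = -57.40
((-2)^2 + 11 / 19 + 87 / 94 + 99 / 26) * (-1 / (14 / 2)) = -108105/81263 = -1.33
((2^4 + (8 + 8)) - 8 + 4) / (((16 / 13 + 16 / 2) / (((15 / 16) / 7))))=13/32 = 0.41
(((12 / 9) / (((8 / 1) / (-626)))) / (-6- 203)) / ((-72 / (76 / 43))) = -313/25542 = -0.01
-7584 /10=-3792/5 = -758.40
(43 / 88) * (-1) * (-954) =20511/44 = 466.16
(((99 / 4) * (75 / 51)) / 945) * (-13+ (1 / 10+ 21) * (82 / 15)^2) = 1091761/45900 = 23.79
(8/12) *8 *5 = 80/3 = 26.67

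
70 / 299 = 0.23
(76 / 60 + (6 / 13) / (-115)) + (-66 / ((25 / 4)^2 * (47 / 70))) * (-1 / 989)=286699651/226604625 = 1.27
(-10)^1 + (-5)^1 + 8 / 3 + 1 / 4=-145/12 = -12.08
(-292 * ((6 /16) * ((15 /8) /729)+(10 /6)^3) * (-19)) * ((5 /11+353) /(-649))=-99884805/7139 = -13991.43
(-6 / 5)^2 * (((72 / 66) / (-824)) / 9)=-6/28325 = 0.00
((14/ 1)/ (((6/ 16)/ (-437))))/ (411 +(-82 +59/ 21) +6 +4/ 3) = -171304/3561 = -48.11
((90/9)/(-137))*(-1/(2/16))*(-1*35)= -20.44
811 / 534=1.52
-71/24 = -2.96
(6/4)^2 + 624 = 2505/4 = 626.25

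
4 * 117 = 468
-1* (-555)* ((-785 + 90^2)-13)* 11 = 44578710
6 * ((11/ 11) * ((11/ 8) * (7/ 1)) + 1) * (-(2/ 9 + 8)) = -3145/6 = -524.17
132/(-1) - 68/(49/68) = -226.37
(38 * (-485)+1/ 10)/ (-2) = 184299/20 = 9214.95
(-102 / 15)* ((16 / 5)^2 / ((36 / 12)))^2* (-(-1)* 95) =-42336256/5625 = -7526.45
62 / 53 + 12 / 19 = 1814/1007 = 1.80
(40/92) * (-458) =-4580/23 = -199.13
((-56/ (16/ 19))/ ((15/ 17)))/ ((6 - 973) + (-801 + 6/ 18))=2261/53030 = 0.04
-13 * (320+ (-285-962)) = 12051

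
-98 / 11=-8.91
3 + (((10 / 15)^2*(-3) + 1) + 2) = 14/3 = 4.67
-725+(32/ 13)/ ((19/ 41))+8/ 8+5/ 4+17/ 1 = -692033/988 = -700.44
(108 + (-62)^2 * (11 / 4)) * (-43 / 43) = -10679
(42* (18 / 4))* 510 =96390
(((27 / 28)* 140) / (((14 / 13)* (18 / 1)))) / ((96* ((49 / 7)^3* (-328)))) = -65/100803584 = 0.00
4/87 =0.05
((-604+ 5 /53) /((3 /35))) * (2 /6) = -373415/159 = -2348.52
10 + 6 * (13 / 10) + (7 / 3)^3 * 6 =4231/45 = 94.02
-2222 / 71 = -31.30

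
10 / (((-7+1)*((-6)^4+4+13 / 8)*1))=-40/31239 = 0.00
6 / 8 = 3/4 = 0.75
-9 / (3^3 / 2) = -2/3 = -0.67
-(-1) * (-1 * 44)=-44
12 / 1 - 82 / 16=55/8 = 6.88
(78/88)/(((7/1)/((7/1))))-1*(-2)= 2.89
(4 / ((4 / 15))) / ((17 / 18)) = 270/17 = 15.88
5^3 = 125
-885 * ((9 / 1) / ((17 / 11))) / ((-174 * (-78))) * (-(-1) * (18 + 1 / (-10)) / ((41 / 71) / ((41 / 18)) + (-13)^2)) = -24744423/616135624 = -0.04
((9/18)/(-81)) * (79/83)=-79/13446 = -0.01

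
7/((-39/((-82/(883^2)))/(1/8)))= 287/121631484 = 0.00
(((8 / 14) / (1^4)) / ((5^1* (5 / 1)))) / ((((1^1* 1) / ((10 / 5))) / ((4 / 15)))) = 32/2625 = 0.01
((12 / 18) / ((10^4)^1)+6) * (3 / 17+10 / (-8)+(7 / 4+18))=11430127/102000 = 112.06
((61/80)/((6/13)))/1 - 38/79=44407/37920 = 1.17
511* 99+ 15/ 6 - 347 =100489/2 = 50244.50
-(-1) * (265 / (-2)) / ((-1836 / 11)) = 2915/3672 = 0.79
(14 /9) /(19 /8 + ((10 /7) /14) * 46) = 5488/24939 = 0.22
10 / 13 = 0.77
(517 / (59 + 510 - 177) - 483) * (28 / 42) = -321.12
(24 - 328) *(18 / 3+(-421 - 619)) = 314336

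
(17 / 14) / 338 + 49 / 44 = 29077/26026 = 1.12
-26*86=-2236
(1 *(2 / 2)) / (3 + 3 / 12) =4/13 = 0.31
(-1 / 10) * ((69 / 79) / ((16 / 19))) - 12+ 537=6634689/12640 = 524.90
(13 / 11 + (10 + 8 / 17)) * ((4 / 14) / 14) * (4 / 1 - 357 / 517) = 3728269/4737271 = 0.79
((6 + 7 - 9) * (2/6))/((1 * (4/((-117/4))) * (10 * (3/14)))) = -91/20 = -4.55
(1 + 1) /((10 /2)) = 2/5 = 0.40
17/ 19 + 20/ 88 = 469/418 = 1.12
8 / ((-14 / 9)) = -36/7 = -5.14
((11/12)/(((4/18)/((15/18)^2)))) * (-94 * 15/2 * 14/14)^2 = 1423769.53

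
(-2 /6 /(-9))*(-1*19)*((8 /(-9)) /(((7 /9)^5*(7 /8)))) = 295488/117649 = 2.51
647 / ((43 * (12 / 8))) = 1294/129 = 10.03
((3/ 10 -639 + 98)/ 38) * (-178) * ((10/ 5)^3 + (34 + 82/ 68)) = 706916587/6460 = 109429.81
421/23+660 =15601/23 = 678.30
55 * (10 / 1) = 550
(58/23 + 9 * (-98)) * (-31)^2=-19439108/23 = -845178.61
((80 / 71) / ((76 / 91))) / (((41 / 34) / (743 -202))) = 33477080/55309 = 605.27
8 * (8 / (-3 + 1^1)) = -32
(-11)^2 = 121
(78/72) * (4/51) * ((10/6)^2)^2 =8125/12393 = 0.66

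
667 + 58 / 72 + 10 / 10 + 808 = 53165/36 = 1476.81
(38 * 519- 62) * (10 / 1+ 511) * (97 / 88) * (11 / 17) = 248389355/34 = 7305569.26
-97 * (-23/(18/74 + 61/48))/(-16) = -247641/2689 = -92.09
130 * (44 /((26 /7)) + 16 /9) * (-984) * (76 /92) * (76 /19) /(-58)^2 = -99338080/58029 = -1711.87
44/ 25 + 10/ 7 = 558/175 = 3.19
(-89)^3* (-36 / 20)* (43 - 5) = 241099398/5 = 48219879.60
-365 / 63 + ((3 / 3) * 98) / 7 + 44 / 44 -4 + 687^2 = 29734375/63 = 471974.21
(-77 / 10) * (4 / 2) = -77/5 = -15.40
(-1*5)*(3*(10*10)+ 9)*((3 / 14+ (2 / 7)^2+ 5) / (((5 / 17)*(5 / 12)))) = -16357842/245 = -66766.70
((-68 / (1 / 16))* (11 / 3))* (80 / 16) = -59840/3 = -19946.67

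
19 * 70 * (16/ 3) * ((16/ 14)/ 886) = 12160/1329 = 9.15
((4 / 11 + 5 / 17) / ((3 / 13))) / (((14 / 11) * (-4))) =-533/952 = -0.56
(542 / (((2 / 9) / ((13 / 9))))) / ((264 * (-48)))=-3523/12672 = -0.28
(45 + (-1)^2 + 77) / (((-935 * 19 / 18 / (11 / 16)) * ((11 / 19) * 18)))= -123/14960 = -0.01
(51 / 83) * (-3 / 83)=-153/6889 = -0.02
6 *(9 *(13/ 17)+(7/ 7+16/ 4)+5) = 1722/17 = 101.29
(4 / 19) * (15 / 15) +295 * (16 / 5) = 17940/19 = 944.21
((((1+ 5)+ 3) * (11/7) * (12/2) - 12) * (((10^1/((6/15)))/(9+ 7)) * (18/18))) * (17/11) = 108375/616 = 175.93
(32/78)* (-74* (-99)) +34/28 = 547229/182 = 3006.75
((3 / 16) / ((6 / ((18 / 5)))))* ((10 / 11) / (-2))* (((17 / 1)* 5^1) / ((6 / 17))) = -4335/352 = -12.32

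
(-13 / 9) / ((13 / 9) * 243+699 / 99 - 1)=-143/35349 = 0.00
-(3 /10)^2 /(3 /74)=-2.22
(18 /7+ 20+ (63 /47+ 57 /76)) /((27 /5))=162275/35532 = 4.57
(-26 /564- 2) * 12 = -1154/47 = -24.55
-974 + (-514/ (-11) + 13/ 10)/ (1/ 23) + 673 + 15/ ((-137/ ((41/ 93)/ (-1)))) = 375453103/467170 = 803.68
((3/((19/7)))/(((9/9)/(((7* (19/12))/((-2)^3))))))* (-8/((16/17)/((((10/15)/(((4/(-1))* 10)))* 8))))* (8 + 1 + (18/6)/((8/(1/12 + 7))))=-310709/15360 = -20.23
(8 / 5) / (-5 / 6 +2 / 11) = -528/215 = -2.46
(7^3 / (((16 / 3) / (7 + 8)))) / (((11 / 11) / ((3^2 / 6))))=46305/32 = 1447.03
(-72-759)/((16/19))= -15789/16 = -986.81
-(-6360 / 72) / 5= 17.67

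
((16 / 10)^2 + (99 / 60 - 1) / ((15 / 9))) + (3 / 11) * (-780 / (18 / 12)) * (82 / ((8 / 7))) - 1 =-2238171/220 = -10173.50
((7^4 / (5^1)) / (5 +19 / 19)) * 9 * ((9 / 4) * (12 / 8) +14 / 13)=3334989/1040 = 3206.72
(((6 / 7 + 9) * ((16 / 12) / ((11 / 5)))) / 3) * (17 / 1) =7820/231 = 33.85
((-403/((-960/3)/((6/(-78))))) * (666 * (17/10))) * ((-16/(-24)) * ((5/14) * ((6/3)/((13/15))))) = -175491/2912 = -60.26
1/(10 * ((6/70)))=7/6 = 1.17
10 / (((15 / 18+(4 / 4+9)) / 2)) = 1.85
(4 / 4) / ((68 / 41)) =41/68 = 0.60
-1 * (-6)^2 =-36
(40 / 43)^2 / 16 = 0.05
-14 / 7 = -2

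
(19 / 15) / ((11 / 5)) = 19/33 = 0.58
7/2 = 3.50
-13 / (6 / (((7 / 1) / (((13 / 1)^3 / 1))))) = -0.01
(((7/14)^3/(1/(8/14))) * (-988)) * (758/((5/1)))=-374452/35 = -10698.63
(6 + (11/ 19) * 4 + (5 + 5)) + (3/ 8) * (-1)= 2727/152 = 17.94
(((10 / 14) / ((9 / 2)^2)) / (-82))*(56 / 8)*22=-220/3321 = -0.07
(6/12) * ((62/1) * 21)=651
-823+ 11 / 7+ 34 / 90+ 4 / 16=-1034209/1260 = -820.80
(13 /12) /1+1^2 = 25/12 = 2.08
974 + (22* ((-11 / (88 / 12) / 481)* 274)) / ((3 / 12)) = 432326/481 = 898.81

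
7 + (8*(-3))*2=-41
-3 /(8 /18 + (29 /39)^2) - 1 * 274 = -420221/1517 = -277.01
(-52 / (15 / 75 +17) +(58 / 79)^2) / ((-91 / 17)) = 11333526/24421033 = 0.46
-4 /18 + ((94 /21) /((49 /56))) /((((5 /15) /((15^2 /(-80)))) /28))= -76154/63 = -1208.79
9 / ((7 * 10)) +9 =639/70 = 9.13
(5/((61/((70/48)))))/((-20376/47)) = -8225/29830464 = 0.00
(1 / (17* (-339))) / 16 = -1/92208 = 0.00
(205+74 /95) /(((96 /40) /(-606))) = -1974449/38 = -51959.18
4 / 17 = 0.24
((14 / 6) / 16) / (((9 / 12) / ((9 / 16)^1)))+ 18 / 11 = 1229/704 = 1.75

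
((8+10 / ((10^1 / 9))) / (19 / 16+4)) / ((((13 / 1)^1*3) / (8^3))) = 139264/3237 = 43.02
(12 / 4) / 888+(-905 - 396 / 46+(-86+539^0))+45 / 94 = -319376555/319976 = -998.13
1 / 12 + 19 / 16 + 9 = 493/48 = 10.27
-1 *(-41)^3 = 68921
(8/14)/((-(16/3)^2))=-9/448 = -0.02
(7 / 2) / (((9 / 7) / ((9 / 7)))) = 7/2 = 3.50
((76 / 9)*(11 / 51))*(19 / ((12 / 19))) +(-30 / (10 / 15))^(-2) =1886242/34425 = 54.79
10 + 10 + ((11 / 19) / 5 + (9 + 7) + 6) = 4001/95 = 42.12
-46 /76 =-0.61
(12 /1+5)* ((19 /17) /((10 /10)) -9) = -134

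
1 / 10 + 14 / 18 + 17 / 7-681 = -426947/630 = -677.69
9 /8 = 1.12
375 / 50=15/2 = 7.50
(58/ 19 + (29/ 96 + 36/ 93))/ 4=211577/226176 = 0.94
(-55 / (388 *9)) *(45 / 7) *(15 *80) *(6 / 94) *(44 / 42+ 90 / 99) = -3390000/223391 = -15.18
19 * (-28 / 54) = -266/27 = -9.85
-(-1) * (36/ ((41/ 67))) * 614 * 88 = 130325184/41 = 3178663.02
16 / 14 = 8/7 = 1.14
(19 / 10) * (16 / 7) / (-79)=-152/2765 = -0.05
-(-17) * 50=850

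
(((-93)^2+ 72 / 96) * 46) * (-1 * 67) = -53317059/2 = -26658529.50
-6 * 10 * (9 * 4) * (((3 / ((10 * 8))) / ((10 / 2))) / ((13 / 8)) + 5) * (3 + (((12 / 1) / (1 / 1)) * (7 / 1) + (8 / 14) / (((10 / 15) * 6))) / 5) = -487637712/2275 = -214346.25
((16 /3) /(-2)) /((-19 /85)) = 680/57 = 11.93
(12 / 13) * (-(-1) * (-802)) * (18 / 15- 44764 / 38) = 56627616/65 = 871194.09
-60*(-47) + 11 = 2831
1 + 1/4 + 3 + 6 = 41/4 = 10.25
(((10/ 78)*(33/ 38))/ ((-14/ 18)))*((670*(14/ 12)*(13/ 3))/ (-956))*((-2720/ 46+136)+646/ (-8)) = -6577725/3342176 = -1.97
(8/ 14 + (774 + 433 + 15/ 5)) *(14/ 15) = 16948/15 = 1129.87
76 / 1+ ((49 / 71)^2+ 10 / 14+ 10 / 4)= 5624083/70574 = 79.69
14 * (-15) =-210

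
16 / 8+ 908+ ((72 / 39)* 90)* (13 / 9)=1150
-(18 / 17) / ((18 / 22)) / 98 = -11/833 = -0.01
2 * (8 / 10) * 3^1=24/5 = 4.80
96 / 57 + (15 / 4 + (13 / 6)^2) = 1732/171 = 10.13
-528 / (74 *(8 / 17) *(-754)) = 561/27898 = 0.02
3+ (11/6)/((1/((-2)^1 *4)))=-35/3 = -11.67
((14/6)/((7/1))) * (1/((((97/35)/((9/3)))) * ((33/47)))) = 1645/3201 = 0.51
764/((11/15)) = 11460/11 = 1041.82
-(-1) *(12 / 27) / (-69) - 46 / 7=-28594/4347 = -6.58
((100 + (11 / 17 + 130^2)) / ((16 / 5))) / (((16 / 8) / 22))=15895605/272 = 58439.72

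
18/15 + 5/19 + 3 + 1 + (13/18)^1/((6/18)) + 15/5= 6059/570 = 10.63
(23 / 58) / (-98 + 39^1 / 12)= -46/10991 = 0.00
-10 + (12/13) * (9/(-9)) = -142/13 = -10.92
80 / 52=20/13 = 1.54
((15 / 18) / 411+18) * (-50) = -1109825/1233 = -900.10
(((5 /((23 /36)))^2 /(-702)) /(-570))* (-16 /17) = -320/2221271 = 0.00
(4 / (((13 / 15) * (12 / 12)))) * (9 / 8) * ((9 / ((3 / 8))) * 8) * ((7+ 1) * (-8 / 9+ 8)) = 737280/13 = 56713.85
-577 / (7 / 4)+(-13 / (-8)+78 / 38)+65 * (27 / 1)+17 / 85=7603149/5320 = 1429.16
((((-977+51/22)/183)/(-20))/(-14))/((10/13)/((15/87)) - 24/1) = 278759/286329120 = 0.00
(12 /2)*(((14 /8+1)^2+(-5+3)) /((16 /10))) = 1335/64 = 20.86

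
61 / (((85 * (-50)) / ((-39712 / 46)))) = 35624/2875 = 12.39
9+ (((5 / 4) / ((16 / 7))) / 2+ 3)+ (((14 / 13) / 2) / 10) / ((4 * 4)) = 102143/8320 = 12.28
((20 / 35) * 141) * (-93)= -52452/7 = -7493.14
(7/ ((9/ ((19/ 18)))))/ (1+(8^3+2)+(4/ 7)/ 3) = 931/584226 = 0.00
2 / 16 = 1/8 = 0.12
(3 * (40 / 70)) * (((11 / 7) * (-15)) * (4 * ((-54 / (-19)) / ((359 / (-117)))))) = 149.71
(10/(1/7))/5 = 14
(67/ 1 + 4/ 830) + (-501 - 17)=-187163/415 = -451.00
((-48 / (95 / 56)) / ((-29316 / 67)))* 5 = 2144/6631 = 0.32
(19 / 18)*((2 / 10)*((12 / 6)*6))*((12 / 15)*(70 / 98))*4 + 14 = 2078/105 = 19.79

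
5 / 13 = 0.38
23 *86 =1978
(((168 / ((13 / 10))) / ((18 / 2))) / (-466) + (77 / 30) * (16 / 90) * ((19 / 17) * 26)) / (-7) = -65685344/34757775 = -1.89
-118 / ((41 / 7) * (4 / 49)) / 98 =-413/164 = -2.52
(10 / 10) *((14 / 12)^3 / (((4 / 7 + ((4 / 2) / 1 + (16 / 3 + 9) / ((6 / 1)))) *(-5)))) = -0.06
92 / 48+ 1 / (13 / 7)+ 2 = 695/156 = 4.46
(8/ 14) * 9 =36/7 = 5.14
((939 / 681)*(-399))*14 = -1748418/227 = -7702.28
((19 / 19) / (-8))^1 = -1/8 = -0.12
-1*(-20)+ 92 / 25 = 592/25 = 23.68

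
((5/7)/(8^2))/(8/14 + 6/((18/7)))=15/3904 = 0.00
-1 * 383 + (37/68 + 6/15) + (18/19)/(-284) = -175235281/458660 = -382.06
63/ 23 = 2.74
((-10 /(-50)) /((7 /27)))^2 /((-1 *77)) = -729/94325 = -0.01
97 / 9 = 10.78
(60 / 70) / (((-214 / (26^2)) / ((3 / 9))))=-676/749 = -0.90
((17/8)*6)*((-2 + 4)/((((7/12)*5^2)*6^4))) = 17/12600 = 0.00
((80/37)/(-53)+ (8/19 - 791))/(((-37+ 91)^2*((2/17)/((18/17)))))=-29457701/12071916 = -2.44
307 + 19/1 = 326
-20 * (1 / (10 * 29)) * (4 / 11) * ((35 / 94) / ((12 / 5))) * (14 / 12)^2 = -8575/1619244 = -0.01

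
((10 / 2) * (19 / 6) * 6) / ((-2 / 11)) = -1045/2 = -522.50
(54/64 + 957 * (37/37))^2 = 939483801/1024 = 917464.65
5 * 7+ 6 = 41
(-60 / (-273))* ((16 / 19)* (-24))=-4.44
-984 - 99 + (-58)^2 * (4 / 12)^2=-709.22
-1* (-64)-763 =-699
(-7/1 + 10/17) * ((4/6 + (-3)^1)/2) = 763/102 = 7.48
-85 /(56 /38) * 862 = -696065/14 = -49718.93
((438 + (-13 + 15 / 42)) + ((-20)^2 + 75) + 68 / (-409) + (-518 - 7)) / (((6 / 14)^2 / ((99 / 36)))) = 165422411/29448 = 5617.44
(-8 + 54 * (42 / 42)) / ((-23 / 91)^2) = 16562/23 = 720.09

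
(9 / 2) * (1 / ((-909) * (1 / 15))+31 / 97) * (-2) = -26724/9797 = -2.73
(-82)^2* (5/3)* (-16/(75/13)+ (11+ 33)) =20790608/45 = 462013.51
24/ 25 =0.96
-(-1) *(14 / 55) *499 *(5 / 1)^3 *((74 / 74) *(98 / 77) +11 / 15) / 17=11561830/6171 = 1873.57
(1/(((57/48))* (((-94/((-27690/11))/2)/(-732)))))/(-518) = 162152640/2544157 = 63.74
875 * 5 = 4375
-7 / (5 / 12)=-84/5 = -16.80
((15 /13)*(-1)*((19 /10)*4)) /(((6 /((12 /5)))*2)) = -114/65 = -1.75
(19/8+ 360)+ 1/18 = 26095/72 = 362.43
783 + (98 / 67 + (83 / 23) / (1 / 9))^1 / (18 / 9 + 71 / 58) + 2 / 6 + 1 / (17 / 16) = 687106820/864501 = 794.80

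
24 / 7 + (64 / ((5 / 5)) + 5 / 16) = 67.74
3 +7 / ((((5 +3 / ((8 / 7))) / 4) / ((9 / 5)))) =2931/305 = 9.61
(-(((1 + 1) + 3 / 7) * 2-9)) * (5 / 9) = 2.30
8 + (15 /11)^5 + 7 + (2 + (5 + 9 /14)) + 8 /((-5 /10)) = 25608993/2254714 = 11.36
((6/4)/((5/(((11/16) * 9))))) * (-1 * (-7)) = 2079/160 = 12.99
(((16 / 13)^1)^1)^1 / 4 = 4/13 = 0.31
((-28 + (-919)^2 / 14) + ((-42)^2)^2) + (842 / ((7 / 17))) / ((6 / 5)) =19042187/6 = 3173697.83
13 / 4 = 3.25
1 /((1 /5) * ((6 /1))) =5/6 = 0.83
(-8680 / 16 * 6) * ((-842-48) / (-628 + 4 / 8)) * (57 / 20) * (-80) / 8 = 33025230/251 = 131574.62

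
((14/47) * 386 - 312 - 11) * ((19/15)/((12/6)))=-131.75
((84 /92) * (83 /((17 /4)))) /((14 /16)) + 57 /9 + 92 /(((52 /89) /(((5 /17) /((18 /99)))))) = 8583023/30498 = 281.43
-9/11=-0.82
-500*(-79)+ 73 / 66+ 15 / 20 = 39501.86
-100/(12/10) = -250/3 = -83.33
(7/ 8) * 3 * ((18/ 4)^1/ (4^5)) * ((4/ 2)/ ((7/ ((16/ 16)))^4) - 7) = -453735/5619712 = -0.08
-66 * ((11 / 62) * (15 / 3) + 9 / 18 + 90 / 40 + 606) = -2494635/62 = -40236.05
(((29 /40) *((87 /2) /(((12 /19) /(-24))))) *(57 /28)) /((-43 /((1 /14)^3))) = 2732409/132151040 = 0.02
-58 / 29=-2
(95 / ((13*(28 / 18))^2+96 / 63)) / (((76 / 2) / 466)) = 2.84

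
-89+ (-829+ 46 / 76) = -34861/38 = -917.39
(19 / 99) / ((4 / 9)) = 0.43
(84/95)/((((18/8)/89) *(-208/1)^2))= 623/770640 = 0.00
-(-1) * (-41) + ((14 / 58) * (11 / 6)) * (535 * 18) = 122396/29 = 4220.55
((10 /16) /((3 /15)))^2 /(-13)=-625/832 = -0.75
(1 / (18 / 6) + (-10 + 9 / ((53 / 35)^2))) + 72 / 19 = -312590/160113 = -1.95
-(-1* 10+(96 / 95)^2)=81034/9025 = 8.98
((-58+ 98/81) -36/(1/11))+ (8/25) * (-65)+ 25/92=-17635843/37260 = -473.32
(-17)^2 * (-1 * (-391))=112999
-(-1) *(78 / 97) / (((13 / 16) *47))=96/4559 = 0.02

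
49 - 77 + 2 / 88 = -1231/44 = -27.98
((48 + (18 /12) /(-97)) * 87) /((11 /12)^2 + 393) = 58311576/5501161 = 10.60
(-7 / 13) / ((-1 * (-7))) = -1/13 = -0.08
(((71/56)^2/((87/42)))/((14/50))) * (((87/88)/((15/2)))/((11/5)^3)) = 3150625/91828352 = 0.03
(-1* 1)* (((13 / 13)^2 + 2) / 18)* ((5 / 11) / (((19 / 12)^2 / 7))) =-840/3971 = -0.21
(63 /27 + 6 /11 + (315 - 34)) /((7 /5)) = 202.77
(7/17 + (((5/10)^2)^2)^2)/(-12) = -603/17408 = -0.03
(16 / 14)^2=64/49 = 1.31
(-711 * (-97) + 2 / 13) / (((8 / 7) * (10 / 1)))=6276011/1040 = 6034.63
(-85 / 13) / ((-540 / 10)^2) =-85/37908 = 0.00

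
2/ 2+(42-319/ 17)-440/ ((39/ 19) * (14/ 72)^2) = -61133396/10829 = -5645.34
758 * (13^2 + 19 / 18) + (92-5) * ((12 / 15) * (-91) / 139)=805997693/6255 = 128856.55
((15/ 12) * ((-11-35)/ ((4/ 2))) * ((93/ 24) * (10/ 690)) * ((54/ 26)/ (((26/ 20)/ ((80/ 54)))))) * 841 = -3258875/1014 = -3213.88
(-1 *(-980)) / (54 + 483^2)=980/233343 = 0.00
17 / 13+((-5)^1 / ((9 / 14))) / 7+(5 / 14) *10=3086/819 = 3.77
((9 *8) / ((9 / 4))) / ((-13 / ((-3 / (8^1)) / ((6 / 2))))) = 0.31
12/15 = 4/5 = 0.80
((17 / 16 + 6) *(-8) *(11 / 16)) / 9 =-1243/288 = -4.32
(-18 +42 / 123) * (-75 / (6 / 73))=660650/41 = 16113.41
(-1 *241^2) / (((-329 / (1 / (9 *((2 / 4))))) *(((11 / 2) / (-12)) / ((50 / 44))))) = -11616200/119427 = -97.27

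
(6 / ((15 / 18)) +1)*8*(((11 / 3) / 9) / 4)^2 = 4961/7290 = 0.68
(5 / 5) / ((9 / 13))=13/9 = 1.44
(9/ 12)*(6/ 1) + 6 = 21/2 = 10.50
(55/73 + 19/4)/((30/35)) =11249/1752 = 6.42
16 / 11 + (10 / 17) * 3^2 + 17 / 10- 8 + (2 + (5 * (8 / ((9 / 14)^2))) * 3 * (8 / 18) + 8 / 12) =60058837/454410 = 132.17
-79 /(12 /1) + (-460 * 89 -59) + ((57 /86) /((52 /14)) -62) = -68870038/1677 = -41067.40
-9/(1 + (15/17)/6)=-7.85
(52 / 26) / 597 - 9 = -9.00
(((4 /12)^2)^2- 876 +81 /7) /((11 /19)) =-9312356/6237 = -1493.08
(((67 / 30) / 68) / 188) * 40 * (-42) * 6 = -1407/799 = -1.76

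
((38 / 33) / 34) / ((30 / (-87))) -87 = -488621/5610 = -87.10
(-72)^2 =5184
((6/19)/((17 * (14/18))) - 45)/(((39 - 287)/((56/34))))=101691/340442 = 0.30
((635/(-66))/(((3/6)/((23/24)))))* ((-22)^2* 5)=-803275/18 = -44626.39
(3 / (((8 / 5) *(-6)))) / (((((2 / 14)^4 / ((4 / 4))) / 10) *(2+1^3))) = -60025/24 = -2501.04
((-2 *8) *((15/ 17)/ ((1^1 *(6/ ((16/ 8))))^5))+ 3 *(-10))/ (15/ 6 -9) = 4.62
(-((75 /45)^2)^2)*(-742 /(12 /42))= 1623125/81 = 20038.58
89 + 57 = 146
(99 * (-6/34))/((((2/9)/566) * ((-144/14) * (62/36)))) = 5295213/2108 = 2511.96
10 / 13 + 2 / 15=176/195 = 0.90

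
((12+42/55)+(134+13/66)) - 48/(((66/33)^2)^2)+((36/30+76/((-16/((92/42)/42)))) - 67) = 7559107/97020 = 77.91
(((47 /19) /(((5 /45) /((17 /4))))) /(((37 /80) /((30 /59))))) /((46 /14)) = 30202200/953971 = 31.66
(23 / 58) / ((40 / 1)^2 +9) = 23/93322 = 0.00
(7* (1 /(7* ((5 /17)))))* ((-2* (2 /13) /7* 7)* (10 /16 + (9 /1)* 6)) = -7429/130 = -57.15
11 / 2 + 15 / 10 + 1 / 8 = 7.12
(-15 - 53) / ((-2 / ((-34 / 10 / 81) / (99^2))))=-578/3969405 = 0.00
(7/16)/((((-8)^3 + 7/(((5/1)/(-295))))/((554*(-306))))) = 296667/3700 = 80.18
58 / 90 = 0.64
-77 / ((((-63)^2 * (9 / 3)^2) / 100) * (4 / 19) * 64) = -5225/326592 = -0.02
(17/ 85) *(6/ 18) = 1/15 = 0.07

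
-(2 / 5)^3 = -8/125 = -0.06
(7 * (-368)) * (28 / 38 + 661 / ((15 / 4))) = -129948896/285 = -455961.04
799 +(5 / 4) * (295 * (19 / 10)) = 11997/8 = 1499.62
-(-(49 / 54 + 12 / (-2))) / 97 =-0.05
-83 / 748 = -0.11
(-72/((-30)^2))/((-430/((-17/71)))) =-17/381625 = 0.00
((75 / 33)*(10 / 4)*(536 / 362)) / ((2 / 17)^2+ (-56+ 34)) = -2420375/6325407 = -0.38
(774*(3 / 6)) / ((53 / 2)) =774/53 = 14.60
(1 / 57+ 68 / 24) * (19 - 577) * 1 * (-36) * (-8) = -8704800/19 = -458147.37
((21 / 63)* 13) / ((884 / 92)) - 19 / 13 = -670/663 = -1.01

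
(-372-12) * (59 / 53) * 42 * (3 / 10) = -1427328/265 = -5386.14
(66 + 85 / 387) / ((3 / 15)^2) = 1655.49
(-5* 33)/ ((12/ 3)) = -165/4 = -41.25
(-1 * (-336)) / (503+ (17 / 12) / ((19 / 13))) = 10944/16415 = 0.67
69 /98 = 0.70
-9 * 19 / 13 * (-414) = 70794/13 = 5445.69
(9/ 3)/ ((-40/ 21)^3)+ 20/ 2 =612217/64000 = 9.57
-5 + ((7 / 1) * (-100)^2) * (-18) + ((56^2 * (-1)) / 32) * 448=-1303909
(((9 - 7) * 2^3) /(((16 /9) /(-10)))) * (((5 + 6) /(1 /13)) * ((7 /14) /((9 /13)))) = -9295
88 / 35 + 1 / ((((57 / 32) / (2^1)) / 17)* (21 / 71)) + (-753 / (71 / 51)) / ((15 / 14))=-37205542/84987 = -437.78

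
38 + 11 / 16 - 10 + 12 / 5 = 2487/80 = 31.09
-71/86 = -0.83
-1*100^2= -10000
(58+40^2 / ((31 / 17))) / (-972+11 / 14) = -405972/421507 = -0.96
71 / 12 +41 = 563/12 = 46.92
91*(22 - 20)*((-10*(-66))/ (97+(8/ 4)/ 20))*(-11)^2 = 145345200/971 = 149686.10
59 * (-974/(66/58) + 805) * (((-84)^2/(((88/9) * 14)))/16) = -9682.25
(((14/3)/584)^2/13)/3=49/29927664 = 0.00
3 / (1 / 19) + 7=64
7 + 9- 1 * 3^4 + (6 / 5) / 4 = -647/10 = -64.70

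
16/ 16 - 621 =-620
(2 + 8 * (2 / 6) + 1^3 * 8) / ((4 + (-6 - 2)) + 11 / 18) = -228/61 = -3.74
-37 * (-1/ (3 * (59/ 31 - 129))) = -1147/11820 = -0.10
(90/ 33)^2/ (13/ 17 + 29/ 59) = 5015/847 = 5.92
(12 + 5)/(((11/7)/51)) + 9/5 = 553.53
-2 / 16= -0.12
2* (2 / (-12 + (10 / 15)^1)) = -0.35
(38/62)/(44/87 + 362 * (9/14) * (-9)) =-11571/39531169 = 0.00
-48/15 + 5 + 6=39/5 = 7.80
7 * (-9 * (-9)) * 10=5670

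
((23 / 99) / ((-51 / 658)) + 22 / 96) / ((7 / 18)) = -223631/31416 = -7.12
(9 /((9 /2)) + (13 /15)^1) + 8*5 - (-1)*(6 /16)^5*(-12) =5256521/122880 = 42.78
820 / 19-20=440/19 = 23.16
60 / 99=20/33 = 0.61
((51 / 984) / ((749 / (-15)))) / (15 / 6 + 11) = -85/1105524 = 0.00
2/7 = 0.29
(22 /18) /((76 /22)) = 121/342 = 0.35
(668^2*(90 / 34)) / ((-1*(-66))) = 3346680/187 = 17896.68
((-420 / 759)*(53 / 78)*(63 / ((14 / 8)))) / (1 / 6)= -267120/3289 = -81.22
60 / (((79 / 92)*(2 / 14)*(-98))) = -2760/553 = -4.99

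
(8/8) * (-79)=-79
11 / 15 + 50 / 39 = 131/65 = 2.02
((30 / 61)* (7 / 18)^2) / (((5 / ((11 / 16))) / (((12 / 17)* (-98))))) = -26411/37332 = -0.71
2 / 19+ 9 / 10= 1.01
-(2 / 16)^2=-1/64 = -0.02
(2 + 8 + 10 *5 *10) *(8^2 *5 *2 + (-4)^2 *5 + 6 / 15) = 367404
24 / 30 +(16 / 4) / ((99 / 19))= 776/495 = 1.57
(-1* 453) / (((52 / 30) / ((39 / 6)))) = -6795/4 = -1698.75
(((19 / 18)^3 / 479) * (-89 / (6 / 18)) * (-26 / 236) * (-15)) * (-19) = 753906985/36626256 = 20.58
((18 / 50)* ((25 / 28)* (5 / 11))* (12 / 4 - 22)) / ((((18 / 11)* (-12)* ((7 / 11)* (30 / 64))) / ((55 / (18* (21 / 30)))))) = 57475/27783 = 2.07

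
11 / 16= 0.69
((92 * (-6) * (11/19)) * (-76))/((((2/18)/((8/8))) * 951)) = 72864/317 = 229.85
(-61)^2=3721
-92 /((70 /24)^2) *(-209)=2768832/1225 = 2260.27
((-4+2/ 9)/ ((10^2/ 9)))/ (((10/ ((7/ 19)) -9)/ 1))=-0.02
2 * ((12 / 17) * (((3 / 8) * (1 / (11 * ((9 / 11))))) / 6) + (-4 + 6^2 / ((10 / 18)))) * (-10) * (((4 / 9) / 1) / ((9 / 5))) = -1240420/4131 = -300.27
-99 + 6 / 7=-687/7 = -98.14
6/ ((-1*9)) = -2/3 = -0.67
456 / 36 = 38/3 = 12.67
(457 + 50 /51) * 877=20484089/51 = 401648.80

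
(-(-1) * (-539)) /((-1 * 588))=0.92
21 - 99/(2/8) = -375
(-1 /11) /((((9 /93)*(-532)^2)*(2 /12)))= -31/1556632 = 0.00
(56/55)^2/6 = 1568/9075 = 0.17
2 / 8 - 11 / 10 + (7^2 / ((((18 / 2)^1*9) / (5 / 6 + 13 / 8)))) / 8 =-51641/77760 = -0.66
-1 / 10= -0.10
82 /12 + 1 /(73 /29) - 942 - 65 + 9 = -433957/438 = -990.77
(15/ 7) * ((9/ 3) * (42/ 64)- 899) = -430575/224 = -1922.21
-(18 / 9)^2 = -4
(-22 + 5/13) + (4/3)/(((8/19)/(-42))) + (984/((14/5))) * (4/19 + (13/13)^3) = 468210/1729 = 270.80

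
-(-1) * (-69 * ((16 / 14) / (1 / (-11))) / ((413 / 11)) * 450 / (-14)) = -742.61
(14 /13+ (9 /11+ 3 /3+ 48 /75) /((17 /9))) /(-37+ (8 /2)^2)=-144542/1276275 = -0.11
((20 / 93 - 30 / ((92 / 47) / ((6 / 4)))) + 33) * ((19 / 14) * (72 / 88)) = 712443/62744 = 11.35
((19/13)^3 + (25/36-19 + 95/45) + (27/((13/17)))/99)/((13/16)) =-44251652/2827539 = -15.65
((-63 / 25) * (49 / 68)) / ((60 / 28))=-7203/8500 = -0.85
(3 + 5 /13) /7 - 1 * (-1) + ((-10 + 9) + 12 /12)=135/91 = 1.48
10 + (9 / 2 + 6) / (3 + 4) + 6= 35/2 = 17.50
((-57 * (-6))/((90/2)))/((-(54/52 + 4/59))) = -58292/8485 = -6.87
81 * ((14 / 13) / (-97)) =-1134/1261 = -0.90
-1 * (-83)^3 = 571787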